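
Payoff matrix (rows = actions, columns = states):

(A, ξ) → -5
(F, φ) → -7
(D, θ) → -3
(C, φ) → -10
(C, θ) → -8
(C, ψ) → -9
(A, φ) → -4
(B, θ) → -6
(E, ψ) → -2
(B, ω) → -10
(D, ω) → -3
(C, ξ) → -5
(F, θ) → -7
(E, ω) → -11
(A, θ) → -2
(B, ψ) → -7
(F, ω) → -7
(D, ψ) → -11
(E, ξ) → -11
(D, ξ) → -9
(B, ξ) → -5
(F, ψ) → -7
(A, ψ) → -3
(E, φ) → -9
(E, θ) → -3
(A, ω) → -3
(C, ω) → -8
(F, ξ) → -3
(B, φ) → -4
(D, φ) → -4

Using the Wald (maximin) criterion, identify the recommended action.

Row minima: A=-5, B=-10, C=-10, D=-11, E=-11, F=-7
Best worst-case = -5 → A.

A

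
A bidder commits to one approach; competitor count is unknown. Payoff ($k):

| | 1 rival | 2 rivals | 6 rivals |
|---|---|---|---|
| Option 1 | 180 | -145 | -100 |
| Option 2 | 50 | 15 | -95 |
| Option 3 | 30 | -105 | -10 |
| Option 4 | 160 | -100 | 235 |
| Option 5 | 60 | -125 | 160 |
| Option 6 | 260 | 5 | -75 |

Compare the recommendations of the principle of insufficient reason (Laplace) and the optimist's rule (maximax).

Row averages: Option 1=-65/3, Option 2=-10, Option 3=-85/3, Option 4=295/3, Option 5=95/3, Option 6=190/3
Highest average = 295/3 → Option 4.
Row maxima: Option 1=180, Option 2=50, Option 3=30, Option 4=235, Option 5=160, Option 6=260
Best best-case = 260 → Option 6.

laplace → Option 4; maximax → Option 6 (disagree)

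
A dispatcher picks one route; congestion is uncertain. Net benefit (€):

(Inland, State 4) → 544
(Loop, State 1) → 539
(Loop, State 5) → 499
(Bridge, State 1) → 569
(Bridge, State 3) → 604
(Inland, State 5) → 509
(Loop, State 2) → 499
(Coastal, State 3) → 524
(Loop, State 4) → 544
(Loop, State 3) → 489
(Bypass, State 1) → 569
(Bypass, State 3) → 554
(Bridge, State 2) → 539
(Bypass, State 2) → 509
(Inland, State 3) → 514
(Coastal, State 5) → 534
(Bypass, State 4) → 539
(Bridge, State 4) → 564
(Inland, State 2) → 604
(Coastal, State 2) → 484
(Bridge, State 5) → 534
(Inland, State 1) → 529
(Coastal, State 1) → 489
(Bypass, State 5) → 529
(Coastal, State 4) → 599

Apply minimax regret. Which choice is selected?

Bridge

Column bests: State 1=569, State 2=604, State 3=604, State 4=599, State 5=534.
Bypass regrets: 0, 95, 50, 60, 5 → max 95
Inland regrets: 40, 0, 90, 55, 25 → max 90
Loop regrets: 30, 105, 115, 55, 35 → max 115
Coastal regrets: 80, 120, 80, 0, 0 → max 120
Bridge regrets: 0, 65, 0, 35, 0 → max 65
Smallest max regret = 65 → Bridge.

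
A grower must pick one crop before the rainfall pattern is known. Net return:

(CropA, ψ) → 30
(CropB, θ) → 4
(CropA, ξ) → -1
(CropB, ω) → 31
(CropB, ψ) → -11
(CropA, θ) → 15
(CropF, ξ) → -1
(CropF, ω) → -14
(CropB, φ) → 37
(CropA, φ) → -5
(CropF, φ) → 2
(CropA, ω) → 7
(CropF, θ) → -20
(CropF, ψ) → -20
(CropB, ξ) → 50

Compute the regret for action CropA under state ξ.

Best payoff under ξ is 50.
Regret = 50 − (-1) = 51.

51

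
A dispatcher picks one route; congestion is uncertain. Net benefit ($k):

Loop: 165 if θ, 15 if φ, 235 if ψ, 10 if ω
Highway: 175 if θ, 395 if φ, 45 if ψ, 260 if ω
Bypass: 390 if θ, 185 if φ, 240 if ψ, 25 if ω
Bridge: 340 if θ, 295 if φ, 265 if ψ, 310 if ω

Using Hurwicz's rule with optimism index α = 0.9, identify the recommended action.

Loop: 0.9·235 + 0.1·10 = 212.5
Highway: 0.9·395 + 0.1·45 = 360
Bypass: 0.9·390 + 0.1·25 = 353.5
Bridge: 0.9·340 + 0.1·265 = 332.5
Highest Hurwicz score = 360 → Highway.

Highway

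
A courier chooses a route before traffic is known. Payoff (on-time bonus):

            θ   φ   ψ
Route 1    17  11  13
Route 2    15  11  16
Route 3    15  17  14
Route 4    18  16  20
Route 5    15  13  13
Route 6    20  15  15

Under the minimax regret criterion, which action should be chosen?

Route 4

Column bests: θ=20, φ=17, ψ=20.
Route 1 regrets: 3, 6, 7 → max 7
Route 2 regrets: 5, 6, 4 → max 6
Route 3 regrets: 5, 0, 6 → max 6
Route 4 regrets: 2, 1, 0 → max 2
Route 5 regrets: 5, 4, 7 → max 7
Route 6 regrets: 0, 2, 5 → max 5
Smallest max regret = 2 → Route 4.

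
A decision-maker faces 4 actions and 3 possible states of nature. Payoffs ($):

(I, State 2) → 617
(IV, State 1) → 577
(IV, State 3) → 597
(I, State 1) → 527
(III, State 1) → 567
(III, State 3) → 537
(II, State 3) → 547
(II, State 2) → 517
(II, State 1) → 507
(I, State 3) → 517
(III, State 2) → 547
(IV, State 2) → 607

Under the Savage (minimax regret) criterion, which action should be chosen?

Column bests: State 1=577, State 2=617, State 3=597.
I regrets: 50, 0, 80 → max 80
II regrets: 70, 100, 50 → max 100
III regrets: 10, 70, 60 → max 70
IV regrets: 0, 10, 0 → max 10
Smallest max regret = 10 → IV.

IV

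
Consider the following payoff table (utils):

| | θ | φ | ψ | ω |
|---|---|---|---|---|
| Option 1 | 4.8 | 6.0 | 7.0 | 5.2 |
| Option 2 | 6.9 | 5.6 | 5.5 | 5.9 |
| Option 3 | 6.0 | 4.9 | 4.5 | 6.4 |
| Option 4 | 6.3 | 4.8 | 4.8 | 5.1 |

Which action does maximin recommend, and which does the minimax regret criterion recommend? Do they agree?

Row minima: Option 1=4.8, Option 2=5.5, Option 3=4.5, Option 4=4.8
Best worst-case = 5.5 → Option 2.
Column bests: θ=6.9, φ=6.0, ψ=7.0, ω=6.4.
Option 1 regrets: 2.1, 0.0, 0.0, 1.2 → max 2.1
Option 2 regrets: 0.0, 0.4, 1.5, 0.5 → max 1.5
Option 3 regrets: 0.9, 1.1, 2.5, 0.0 → max 2.5
Option 4 regrets: 0.6, 1.2, 2.2, 1.3 → max 2.2
Smallest max regret = 1.5 → Option 2.

maximin → Option 2; minimax regret → Option 2 (agree)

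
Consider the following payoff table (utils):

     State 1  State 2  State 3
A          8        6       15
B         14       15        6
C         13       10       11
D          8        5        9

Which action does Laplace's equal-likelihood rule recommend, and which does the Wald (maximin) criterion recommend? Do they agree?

Row averages: A=29/3, B=35/3, C=34/3, D=22/3
Highest average = 35/3 → B.
Row minima: A=6, B=6, C=10, D=5
Best worst-case = 10 → C.

laplace → B; maximin → C (disagree)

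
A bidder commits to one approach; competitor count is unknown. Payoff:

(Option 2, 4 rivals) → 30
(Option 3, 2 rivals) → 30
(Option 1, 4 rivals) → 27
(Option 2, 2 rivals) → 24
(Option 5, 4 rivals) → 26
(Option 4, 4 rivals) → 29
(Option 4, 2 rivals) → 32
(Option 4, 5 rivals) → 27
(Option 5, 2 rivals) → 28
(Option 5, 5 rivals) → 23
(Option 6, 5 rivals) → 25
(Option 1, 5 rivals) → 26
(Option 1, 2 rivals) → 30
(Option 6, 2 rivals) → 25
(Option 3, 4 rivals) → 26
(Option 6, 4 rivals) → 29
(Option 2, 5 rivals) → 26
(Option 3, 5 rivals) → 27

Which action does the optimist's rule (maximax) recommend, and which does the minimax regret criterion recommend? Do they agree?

maximax → Option 4; minimax regret → Option 4 (agree)

Row maxima: Option 1=30, Option 2=30, Option 3=30, Option 4=32, Option 5=28, Option 6=29
Best best-case = 32 → Option 4.
Column bests: 2 rivals=32, 4 rivals=30, 5 rivals=27.
Option 1 regrets: 2, 3, 1 → max 3
Option 2 regrets: 8, 0, 1 → max 8
Option 3 regrets: 2, 4, 0 → max 4
Option 4 regrets: 0, 1, 0 → max 1
Option 5 regrets: 4, 4, 4 → max 4
Option 6 regrets: 7, 1, 2 → max 7
Smallest max regret = 1 → Option 4.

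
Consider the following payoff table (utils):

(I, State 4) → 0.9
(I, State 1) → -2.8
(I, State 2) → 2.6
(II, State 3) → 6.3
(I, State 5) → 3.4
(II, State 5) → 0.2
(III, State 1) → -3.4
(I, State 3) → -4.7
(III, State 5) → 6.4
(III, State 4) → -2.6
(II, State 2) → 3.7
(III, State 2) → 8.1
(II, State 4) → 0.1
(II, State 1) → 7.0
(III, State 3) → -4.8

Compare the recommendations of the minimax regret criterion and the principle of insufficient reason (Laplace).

Column bests: State 1=7.0, State 2=8.1, State 3=6.3, State 4=0.9, State 5=6.4.
I regrets: 9.8, 5.5, 11.0, 0.0, 3.0 → max 11.0
II regrets: 0.0, 4.4, 0.0, 0.8, 6.2 → max 6.2
III regrets: 10.4, 0.0, 11.1, 3.5, 0.0 → max 11.1
Smallest max regret = 6.2 → II.
Row averages: I=-0.12, II=3.46, III=0.74
Highest average = 3.46 → II.

minimax regret → II; laplace → II (agree)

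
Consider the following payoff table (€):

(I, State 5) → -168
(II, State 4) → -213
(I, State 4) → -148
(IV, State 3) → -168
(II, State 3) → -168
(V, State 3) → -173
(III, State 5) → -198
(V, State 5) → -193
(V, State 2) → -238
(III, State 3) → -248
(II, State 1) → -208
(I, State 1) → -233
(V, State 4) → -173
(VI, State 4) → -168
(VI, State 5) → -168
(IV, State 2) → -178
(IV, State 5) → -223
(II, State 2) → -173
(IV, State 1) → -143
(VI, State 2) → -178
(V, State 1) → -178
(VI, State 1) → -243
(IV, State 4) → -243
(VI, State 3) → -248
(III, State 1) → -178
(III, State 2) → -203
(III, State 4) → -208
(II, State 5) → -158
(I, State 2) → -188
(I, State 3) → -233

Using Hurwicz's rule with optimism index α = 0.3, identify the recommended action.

II

I: 0.3·(-148) + 0.7·(-233) = -207.5
II: 0.3·(-158) + 0.7·(-213) = -196.5
III: 0.3·(-178) + 0.7·(-248) = -227
IV: 0.3·(-143) + 0.7·(-243) = -213
V: 0.3·(-173) + 0.7·(-238) = -218.5
VI: 0.3·(-168) + 0.7·(-248) = -224
Highest Hurwicz score = -196.5 → II.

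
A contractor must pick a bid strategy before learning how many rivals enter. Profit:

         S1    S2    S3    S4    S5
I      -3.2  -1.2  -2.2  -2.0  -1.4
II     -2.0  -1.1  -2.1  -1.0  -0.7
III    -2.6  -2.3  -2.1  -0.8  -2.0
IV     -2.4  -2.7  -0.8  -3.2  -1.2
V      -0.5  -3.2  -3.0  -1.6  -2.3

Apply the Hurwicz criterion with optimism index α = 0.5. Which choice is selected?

II

I: 0.5·(-1.2) + 0.5·(-3.2) = -2.2
II: 0.5·(-0.7) + 0.5·(-2.1) = -1.4
III: 0.5·(-0.8) + 0.5·(-2.6) = -1.7
IV: 0.5·(-0.8) + 0.5·(-3.2) = -2
V: 0.5·(-0.5) + 0.5·(-3.2) = -1.85
Highest Hurwicz score = -1.4 → II.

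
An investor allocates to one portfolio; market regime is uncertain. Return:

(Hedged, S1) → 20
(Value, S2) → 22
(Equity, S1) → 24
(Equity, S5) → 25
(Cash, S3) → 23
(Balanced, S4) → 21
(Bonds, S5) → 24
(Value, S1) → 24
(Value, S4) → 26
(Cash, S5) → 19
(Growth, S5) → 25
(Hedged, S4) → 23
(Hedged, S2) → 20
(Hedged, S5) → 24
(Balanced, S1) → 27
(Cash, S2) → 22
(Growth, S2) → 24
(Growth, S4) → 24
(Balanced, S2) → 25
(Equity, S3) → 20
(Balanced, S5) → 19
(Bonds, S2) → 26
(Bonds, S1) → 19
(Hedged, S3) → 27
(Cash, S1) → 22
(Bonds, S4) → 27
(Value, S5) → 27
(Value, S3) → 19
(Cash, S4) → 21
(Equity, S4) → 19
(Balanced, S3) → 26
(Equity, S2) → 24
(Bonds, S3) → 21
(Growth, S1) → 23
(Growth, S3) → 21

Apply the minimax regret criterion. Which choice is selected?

Growth

Column bests: S1=27, S2=26, S3=27, S4=27, S5=27.
Growth regrets: 4, 2, 6, 3, 2 → max 6
Equity regrets: 3, 2, 7, 8, 2 → max 8
Bonds regrets: 8, 0, 6, 0, 3 → max 8
Cash regrets: 5, 4, 4, 6, 8 → max 8
Hedged regrets: 7, 6, 0, 4, 3 → max 7
Value regrets: 3, 4, 8, 1, 0 → max 8
Balanced regrets: 0, 1, 1, 6, 8 → max 8
Smallest max regret = 6 → Growth.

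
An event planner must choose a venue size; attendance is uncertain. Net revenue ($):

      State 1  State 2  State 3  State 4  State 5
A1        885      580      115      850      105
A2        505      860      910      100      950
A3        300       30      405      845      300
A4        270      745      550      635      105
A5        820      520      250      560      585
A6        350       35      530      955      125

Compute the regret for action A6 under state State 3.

Best payoff under State 3 is 910.
Regret = 910 − 530 = 380.

380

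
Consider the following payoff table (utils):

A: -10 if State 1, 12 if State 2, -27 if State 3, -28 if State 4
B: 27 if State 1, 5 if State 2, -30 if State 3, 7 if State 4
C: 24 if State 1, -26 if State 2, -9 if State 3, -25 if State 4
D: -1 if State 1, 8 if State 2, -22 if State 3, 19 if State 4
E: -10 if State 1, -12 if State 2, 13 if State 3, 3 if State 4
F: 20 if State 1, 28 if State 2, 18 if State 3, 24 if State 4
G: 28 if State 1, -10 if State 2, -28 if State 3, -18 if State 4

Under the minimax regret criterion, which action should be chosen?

Column bests: State 1=28, State 2=28, State 3=18, State 4=24.
A regrets: 38, 16, 45, 52 → max 52
B regrets: 1, 23, 48, 17 → max 48
C regrets: 4, 54, 27, 49 → max 54
D regrets: 29, 20, 40, 5 → max 40
E regrets: 38, 40, 5, 21 → max 40
F regrets: 8, 0, 0, 0 → max 8
G regrets: 0, 38, 46, 42 → max 46
Smallest max regret = 8 → F.

F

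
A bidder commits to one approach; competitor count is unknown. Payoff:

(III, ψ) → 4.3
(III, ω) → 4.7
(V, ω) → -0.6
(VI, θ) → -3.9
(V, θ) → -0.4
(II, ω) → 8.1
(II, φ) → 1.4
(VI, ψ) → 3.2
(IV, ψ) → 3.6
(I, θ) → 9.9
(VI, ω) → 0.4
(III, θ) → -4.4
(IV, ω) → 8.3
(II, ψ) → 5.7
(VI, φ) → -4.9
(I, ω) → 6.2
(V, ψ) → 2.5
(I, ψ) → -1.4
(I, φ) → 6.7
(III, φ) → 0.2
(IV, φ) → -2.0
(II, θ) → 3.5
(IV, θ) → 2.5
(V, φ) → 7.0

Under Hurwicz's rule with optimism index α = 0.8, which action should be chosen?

I: 0.8·9.9 + 0.2·(-1.4) = 7.64
II: 0.8·8.1 + 0.2·1.4 = 6.76
III: 0.8·4.7 + 0.2·(-4.4) = 2.88
IV: 0.8·8.3 + 0.2·(-2.0) = 6.24
V: 0.8·7.0 + 0.2·(-0.6) = 5.48
VI: 0.8·3.2 + 0.2·(-4.9) = 1.58
Highest Hurwicz score = 7.64 → I.

I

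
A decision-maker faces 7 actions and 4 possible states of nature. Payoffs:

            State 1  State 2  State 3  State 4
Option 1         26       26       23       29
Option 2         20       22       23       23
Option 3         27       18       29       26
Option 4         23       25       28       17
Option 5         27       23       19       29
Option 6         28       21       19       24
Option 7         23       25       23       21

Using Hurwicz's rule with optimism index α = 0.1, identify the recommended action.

Option 1

Option 1: 0.1·29 + 0.9·23 = 23.6
Option 2: 0.1·23 + 0.9·20 = 20.3
Option 3: 0.1·29 + 0.9·18 = 19.1
Option 4: 0.1·28 + 0.9·17 = 18.1
Option 5: 0.1·29 + 0.9·19 = 20
Option 6: 0.1·28 + 0.9·19 = 19.9
Option 7: 0.1·25 + 0.9·21 = 21.4
Highest Hurwicz score = 23.6 → Option 1.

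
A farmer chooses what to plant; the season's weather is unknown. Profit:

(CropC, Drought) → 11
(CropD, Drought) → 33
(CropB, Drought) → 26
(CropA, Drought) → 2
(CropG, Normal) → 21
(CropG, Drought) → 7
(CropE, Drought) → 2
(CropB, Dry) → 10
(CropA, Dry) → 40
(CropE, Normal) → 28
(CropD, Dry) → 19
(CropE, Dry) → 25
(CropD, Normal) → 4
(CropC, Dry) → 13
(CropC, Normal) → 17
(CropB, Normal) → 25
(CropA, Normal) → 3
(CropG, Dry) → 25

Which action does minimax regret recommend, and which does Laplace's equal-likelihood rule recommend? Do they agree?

minimax regret → CropD; laplace → CropB (disagree)

Column bests: Drought=33, Dry=40, Normal=28.
CropC regrets: 22, 27, 11 → max 27
CropD regrets: 0, 21, 24 → max 24
CropA regrets: 31, 0, 25 → max 31
CropG regrets: 26, 15, 7 → max 26
CropB regrets: 7, 30, 3 → max 30
CropE regrets: 31, 15, 0 → max 31
Smallest max regret = 24 → CropD.
Row averages: CropC=41/3, CropD=56/3, CropA=15, CropG=53/3, CropB=61/3, CropE=55/3
Highest average = 61/3 → CropB.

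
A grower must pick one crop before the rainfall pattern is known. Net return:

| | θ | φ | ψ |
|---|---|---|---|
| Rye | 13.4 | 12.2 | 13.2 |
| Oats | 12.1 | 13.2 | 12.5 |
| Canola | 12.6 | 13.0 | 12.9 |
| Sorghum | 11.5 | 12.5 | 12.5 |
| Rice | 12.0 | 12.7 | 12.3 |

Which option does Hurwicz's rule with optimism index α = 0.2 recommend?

Canola

Rye: 0.2·13.4 + 0.8·12.2 = 12.44
Oats: 0.2·13.2 + 0.8·12.1 = 12.32
Canola: 0.2·13.0 + 0.8·12.6 = 12.68
Sorghum: 0.2·12.5 + 0.8·11.5 = 11.7
Rice: 0.2·12.7 + 0.8·12.0 = 12.14
Highest Hurwicz score = 12.68 → Canola.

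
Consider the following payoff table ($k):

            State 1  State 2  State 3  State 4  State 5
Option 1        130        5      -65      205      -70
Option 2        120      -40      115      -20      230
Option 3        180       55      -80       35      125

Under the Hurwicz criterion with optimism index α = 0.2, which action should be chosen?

Option 2

Option 1: 0.2·205 + 0.8·(-70) = -15
Option 2: 0.2·230 + 0.8·(-40) = 14
Option 3: 0.2·180 + 0.8·(-80) = -28
Highest Hurwicz score = 14 → Option 2.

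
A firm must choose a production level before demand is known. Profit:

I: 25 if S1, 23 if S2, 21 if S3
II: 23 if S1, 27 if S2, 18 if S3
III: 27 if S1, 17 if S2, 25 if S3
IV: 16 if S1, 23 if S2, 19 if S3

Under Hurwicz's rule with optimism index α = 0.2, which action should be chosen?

I

I: 0.2·25 + 0.8·21 = 21.8
II: 0.2·27 + 0.8·18 = 19.8
III: 0.2·27 + 0.8·17 = 19
IV: 0.2·23 + 0.8·16 = 17.4
Highest Hurwicz score = 21.8 → I.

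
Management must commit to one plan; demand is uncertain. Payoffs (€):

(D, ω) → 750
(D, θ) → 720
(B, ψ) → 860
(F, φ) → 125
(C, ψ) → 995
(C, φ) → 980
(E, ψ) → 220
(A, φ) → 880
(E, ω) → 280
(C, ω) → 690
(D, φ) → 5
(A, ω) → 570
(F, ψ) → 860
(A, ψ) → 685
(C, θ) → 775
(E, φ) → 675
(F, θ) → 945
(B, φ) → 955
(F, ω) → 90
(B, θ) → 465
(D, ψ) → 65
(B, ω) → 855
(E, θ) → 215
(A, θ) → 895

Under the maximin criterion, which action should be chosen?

C

Row minima: A=570, B=465, C=690, D=5, E=215, F=90
Best worst-case = 690 → C.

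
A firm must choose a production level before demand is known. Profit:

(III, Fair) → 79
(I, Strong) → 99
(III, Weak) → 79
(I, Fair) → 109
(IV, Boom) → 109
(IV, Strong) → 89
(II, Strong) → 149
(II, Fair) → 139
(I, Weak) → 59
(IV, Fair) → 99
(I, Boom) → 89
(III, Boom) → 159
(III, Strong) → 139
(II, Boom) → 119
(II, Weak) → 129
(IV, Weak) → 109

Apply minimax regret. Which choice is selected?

Column bests: Weak=129, Fair=139, Strong=149, Boom=159.
I regrets: 70, 30, 50, 70 → max 70
II regrets: 0, 0, 0, 40 → max 40
III regrets: 50, 60, 10, 0 → max 60
IV regrets: 20, 40, 60, 50 → max 60
Smallest max regret = 40 → II.

II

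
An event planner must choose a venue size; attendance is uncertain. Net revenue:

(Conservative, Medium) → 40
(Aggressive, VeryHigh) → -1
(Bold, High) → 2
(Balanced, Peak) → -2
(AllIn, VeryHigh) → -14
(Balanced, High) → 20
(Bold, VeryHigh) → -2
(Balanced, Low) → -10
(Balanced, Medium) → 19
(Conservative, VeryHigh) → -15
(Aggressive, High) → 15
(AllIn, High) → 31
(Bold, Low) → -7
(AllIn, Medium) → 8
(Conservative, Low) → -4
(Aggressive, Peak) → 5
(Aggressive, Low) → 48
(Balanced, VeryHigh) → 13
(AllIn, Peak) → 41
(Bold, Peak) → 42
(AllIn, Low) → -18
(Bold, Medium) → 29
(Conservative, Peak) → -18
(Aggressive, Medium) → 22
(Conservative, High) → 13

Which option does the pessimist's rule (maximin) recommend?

Aggressive

Row minima: Conservative=-18, Balanced=-10, Aggressive=-1, Bold=-7, AllIn=-18
Best worst-case = -1 → Aggressive.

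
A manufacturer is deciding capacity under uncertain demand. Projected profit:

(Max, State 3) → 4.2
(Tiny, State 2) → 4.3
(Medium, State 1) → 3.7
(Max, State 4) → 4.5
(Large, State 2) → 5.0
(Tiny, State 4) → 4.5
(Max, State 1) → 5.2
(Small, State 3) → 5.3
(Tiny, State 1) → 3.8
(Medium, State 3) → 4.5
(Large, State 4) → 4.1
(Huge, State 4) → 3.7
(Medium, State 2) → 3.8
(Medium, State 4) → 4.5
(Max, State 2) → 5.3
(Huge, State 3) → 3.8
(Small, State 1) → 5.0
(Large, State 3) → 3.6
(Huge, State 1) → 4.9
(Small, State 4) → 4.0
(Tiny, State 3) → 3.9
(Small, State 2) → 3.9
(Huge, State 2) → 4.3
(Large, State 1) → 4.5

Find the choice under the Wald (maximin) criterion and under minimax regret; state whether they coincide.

maximin → Max; minimax regret → Max (agree)

Row minima: Tiny=3.8, Small=3.9, Medium=3.7, Large=3.6, Huge=3.7, Max=4.2
Best worst-case = 4.2 → Max.
Column bests: State 1=5.2, State 2=5.3, State 3=5.3, State 4=4.5.
Tiny regrets: 1.4, 1.0, 1.4, 0.0 → max 1.4
Small regrets: 0.2, 1.4, 0.0, 0.5 → max 1.4
Medium regrets: 1.5, 1.5, 0.8, 0.0 → max 1.5
Large regrets: 0.7, 0.3, 1.7, 0.4 → max 1.7
Huge regrets: 0.3, 1.0, 1.5, 0.8 → max 1.5
Max regrets: 0.0, 0.0, 1.1, 0.0 → max 1.1
Smallest max regret = 1.1 → Max.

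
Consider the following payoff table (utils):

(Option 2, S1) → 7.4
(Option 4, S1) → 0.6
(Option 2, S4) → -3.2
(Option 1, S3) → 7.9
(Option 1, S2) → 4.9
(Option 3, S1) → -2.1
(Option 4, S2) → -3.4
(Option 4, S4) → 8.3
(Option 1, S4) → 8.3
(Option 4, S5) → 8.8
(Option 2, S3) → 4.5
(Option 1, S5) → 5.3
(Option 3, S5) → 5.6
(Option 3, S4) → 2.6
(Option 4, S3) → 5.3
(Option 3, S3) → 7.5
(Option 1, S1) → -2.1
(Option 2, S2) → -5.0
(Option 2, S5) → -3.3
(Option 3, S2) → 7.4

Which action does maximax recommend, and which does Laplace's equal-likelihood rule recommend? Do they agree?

Row maxima: Option 1=8.3, Option 2=7.4, Option 3=7.5, Option 4=8.8
Best best-case = 8.8 → Option 4.
Row averages: Option 1=4.86, Option 2=0.08, Option 3=4.2, Option 4=3.92
Highest average = 4.86 → Option 1.

maximax → Option 4; laplace → Option 1 (disagree)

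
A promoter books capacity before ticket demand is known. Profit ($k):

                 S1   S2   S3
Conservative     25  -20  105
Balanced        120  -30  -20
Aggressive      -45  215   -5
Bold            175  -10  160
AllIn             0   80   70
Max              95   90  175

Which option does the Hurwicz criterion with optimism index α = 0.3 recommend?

Max

Conservative: 0.3·105 + 0.7·(-20) = 17.5
Balanced: 0.3·120 + 0.7·(-30) = 15
Aggressive: 0.3·215 + 0.7·(-45) = 33
Bold: 0.3·175 + 0.7·(-10) = 45.5
AllIn: 0.3·80 + 0.7·0 = 24
Max: 0.3·175 + 0.7·90 = 115.5
Highest Hurwicz score = 115.5 → Max.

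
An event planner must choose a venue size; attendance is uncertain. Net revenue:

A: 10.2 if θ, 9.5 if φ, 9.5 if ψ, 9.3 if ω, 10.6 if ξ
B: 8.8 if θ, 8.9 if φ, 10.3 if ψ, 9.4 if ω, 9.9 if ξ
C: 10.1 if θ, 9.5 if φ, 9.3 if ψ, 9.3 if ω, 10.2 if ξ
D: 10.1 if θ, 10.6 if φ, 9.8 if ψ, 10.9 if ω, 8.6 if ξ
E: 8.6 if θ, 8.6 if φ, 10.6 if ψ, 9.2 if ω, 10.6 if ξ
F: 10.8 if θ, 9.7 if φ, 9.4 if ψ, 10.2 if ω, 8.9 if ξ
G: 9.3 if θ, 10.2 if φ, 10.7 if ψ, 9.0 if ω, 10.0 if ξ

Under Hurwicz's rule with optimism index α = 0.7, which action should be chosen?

A: 0.7·10.6 + 0.3·9.3 = 10.21
B: 0.7·10.3 + 0.3·8.8 = 9.85
C: 0.7·10.2 + 0.3·9.3 = 9.93
D: 0.7·10.9 + 0.3·8.6 = 10.21
E: 0.7·10.6 + 0.3·8.6 = 10
F: 0.7·10.8 + 0.3·8.9 = 10.23
G: 0.7·10.7 + 0.3·9.0 = 10.19
Highest Hurwicz score = 10.23 → F.

F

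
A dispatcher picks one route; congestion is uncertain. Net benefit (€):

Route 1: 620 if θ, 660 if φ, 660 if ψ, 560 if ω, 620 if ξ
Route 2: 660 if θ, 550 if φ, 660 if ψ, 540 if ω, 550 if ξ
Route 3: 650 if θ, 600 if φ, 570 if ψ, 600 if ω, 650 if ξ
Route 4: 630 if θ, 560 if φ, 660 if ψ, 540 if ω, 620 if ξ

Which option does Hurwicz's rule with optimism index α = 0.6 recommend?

Route 1: 0.6·660 + 0.4·560 = 620
Route 2: 0.6·660 + 0.4·540 = 612
Route 3: 0.6·650 + 0.4·570 = 618
Route 4: 0.6·660 + 0.4·540 = 612
Highest Hurwicz score = 620 → Route 1.

Route 1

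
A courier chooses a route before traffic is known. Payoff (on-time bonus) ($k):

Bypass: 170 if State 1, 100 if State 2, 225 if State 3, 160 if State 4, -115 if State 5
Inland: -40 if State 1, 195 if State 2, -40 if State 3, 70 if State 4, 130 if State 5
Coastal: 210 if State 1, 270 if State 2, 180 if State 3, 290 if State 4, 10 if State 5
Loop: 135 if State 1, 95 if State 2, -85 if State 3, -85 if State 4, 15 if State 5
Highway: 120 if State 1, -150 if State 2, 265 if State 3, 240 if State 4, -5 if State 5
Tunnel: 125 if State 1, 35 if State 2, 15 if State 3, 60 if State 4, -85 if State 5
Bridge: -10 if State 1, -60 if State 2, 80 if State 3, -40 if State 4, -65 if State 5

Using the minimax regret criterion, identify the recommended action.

Coastal

Column bests: State 1=210, State 2=270, State 3=265, State 4=290, State 5=130.
Bypass regrets: 40, 170, 40, 130, 245 → max 245
Inland regrets: 250, 75, 305, 220, 0 → max 305
Coastal regrets: 0, 0, 85, 0, 120 → max 120
Loop regrets: 75, 175, 350, 375, 115 → max 375
Highway regrets: 90, 420, 0, 50, 135 → max 420
Tunnel regrets: 85, 235, 250, 230, 215 → max 250
Bridge regrets: 220, 330, 185, 330, 195 → max 330
Smallest max regret = 120 → Coastal.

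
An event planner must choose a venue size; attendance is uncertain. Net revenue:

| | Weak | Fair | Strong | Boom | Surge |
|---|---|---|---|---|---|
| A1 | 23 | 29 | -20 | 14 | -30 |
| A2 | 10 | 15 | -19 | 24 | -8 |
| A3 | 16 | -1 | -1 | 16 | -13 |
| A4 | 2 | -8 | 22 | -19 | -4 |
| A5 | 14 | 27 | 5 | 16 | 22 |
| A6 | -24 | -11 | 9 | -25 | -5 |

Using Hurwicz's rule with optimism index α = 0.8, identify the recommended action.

A1: 0.8·29 + 0.2·(-30) = 17.2
A2: 0.8·24 + 0.2·(-19) = 15.4
A3: 0.8·16 + 0.2·(-13) = 10.2
A4: 0.8·22 + 0.2·(-19) = 13.8
A5: 0.8·27 + 0.2·5 = 22.6
A6: 0.8·9 + 0.2·(-25) = 2.2
Highest Hurwicz score = 22.6 → A5.

A5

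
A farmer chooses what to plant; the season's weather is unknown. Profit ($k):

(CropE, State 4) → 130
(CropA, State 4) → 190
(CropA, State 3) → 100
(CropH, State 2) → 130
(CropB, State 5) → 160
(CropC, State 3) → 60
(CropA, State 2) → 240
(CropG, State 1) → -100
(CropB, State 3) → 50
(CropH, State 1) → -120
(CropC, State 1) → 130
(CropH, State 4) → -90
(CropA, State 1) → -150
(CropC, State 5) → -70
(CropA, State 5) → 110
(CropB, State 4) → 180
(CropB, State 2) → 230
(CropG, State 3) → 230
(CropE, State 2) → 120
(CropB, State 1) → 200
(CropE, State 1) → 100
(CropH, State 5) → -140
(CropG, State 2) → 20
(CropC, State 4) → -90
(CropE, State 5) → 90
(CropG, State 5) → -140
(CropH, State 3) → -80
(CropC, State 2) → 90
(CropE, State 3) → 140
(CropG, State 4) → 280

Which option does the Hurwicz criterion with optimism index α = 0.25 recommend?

CropE

CropB: 0.25·230 + 0.75·50 = 95
CropE: 0.25·140 + 0.75·90 = 102.5
CropA: 0.25·240 + 0.75·(-150) = -52.5
CropG: 0.25·280 + 0.75·(-140) = -35
CropH: 0.25·130 + 0.75·(-140) = -72.5
CropC: 0.25·130 + 0.75·(-90) = -35
Highest Hurwicz score = 102.5 → CropE.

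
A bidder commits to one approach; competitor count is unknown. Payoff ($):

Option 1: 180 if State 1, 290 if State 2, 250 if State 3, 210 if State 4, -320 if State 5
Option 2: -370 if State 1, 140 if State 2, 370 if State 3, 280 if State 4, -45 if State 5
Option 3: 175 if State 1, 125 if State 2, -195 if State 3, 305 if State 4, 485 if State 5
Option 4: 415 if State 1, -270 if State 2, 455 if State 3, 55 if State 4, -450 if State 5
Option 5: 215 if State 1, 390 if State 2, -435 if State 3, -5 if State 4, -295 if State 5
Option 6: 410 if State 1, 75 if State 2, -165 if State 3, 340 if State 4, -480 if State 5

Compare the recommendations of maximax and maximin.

Row maxima: Option 1=290, Option 2=370, Option 3=485, Option 4=455, Option 5=390, Option 6=410
Best best-case = 485 → Option 3.
Row minima: Option 1=-320, Option 2=-370, Option 3=-195, Option 4=-450, Option 5=-435, Option 6=-480
Best worst-case = -195 → Option 3.

maximax → Option 3; maximin → Option 3 (agree)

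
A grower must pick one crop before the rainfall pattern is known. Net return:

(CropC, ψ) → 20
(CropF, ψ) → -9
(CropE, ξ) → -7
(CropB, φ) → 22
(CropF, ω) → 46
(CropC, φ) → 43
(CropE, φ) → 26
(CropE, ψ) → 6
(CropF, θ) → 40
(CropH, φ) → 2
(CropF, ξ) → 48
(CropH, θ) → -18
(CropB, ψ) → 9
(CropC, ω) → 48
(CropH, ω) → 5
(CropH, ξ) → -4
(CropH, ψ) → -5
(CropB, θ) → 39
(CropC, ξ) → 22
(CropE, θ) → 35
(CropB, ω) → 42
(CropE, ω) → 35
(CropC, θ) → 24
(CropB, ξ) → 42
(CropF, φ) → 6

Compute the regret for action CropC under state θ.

Best payoff under θ is 40.
Regret = 40 − 24 = 16.

16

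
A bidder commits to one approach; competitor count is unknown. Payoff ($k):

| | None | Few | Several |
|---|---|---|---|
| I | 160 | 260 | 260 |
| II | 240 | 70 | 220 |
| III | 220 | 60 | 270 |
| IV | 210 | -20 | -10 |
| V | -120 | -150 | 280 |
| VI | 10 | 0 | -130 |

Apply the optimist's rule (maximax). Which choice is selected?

V

Row maxima: I=260, II=240, III=270, IV=210, V=280, VI=10
Best best-case = 280 → V.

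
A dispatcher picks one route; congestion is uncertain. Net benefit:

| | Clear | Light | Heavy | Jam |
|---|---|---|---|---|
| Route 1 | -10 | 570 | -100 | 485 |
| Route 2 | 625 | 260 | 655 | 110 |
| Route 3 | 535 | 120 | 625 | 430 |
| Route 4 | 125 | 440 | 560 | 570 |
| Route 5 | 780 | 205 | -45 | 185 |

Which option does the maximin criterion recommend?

Route 4

Row minima: Route 1=-100, Route 2=110, Route 3=120, Route 4=125, Route 5=-45
Best worst-case = 125 → Route 4.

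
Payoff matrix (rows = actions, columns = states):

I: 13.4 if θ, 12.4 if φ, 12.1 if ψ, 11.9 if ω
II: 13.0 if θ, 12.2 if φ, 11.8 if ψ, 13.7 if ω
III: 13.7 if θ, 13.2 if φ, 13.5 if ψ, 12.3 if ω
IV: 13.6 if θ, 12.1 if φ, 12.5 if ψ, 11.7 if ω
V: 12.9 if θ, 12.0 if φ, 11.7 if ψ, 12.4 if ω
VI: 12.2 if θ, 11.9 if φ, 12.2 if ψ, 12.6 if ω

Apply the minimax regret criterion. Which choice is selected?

III

Column bests: θ=13.7, φ=13.2, ψ=13.5, ω=13.7.
I regrets: 0.3, 0.8, 1.4, 1.8 → max 1.8
II regrets: 0.7, 1.0, 1.7, 0.0 → max 1.7
III regrets: 0.0, 0.0, 0.0, 1.4 → max 1.4
IV regrets: 0.1, 1.1, 1.0, 2.0 → max 2.0
V regrets: 0.8, 1.2, 1.8, 1.3 → max 1.8
VI regrets: 1.5, 1.3, 1.3, 1.1 → max 1.5
Smallest max regret = 1.4 → III.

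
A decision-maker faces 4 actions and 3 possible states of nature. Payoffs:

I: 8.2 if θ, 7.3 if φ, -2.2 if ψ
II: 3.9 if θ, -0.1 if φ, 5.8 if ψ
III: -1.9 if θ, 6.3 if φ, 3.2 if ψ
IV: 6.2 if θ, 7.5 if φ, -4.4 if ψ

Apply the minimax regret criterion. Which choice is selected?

II

Column bests: θ=8.2, φ=7.5, ψ=5.8.
I regrets: 0.0, 0.2, 8.0 → max 8.0
II regrets: 4.3, 7.6, 0.0 → max 7.6
III regrets: 10.1, 1.2, 2.6 → max 10.1
IV regrets: 2.0, 0.0, 10.2 → max 10.2
Smallest max regret = 7.6 → II.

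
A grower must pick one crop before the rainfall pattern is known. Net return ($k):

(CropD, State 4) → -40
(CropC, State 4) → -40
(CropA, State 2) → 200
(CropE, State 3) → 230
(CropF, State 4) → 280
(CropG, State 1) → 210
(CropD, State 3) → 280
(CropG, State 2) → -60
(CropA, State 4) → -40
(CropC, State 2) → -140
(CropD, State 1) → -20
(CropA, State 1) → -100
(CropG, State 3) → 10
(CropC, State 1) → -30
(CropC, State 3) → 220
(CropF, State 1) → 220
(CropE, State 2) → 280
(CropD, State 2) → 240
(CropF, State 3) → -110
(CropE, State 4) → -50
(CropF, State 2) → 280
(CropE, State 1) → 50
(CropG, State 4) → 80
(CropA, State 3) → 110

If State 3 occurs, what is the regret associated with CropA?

Best payoff under State 3 is 280.
Regret = 280 − 110 = 170.

170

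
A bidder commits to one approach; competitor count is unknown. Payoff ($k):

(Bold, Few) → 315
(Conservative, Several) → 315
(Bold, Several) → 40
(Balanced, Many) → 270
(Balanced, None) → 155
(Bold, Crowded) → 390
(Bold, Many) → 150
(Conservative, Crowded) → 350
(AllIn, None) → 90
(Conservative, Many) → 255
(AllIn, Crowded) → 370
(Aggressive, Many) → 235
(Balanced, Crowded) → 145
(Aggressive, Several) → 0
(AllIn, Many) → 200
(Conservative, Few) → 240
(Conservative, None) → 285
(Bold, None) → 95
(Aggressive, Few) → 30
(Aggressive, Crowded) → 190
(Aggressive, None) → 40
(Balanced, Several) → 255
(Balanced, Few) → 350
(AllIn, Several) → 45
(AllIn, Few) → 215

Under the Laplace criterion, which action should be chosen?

Conservative

Row averages: Conservative=289, Balanced=235, Aggressive=99, Bold=198, AllIn=184
Highest average = 289 → Conservative.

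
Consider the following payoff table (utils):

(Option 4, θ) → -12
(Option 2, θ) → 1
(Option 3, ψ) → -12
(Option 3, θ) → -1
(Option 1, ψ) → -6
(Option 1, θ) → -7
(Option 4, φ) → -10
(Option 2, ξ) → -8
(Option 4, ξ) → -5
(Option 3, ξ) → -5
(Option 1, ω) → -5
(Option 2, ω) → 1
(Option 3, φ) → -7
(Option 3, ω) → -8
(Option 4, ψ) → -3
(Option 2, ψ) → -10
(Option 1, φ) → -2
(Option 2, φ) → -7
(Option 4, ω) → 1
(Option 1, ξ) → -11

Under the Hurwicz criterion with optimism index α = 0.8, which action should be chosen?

Option 1: 0.8·(-2) + 0.2·(-11) = -3.8
Option 2: 0.8·1 + 0.2·(-10) = -1.2
Option 3: 0.8·(-1) + 0.2·(-12) = -3.2
Option 4: 0.8·1 + 0.2·(-12) = -1.6
Highest Hurwicz score = -1.2 → Option 2.

Option 2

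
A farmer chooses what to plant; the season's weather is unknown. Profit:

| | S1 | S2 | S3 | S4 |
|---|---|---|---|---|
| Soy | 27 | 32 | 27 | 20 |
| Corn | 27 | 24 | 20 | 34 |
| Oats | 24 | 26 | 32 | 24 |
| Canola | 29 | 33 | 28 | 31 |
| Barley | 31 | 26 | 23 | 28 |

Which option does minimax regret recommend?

Column bests: S1=31, S2=33, S3=32, S4=34.
Soy regrets: 4, 1, 5, 14 → max 14
Corn regrets: 4, 9, 12, 0 → max 12
Oats regrets: 7, 7, 0, 10 → max 10
Canola regrets: 2, 0, 4, 3 → max 4
Barley regrets: 0, 7, 9, 6 → max 9
Smallest max regret = 4 → Canola.

Canola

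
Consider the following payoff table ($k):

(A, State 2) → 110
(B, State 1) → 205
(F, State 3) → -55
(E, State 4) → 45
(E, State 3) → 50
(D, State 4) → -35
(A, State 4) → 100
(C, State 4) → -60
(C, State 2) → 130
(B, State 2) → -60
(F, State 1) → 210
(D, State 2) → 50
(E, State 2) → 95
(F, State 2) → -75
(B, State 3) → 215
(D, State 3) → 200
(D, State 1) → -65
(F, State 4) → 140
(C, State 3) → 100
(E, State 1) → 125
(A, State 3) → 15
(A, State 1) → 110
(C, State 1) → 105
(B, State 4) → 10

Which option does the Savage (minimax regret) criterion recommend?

Column bests: State 1=210, State 2=130, State 3=215, State 4=140.
A regrets: 100, 20, 200, 40 → max 200
B regrets: 5, 190, 0, 130 → max 190
C regrets: 105, 0, 115, 200 → max 200
D regrets: 275, 80, 15, 175 → max 275
E regrets: 85, 35, 165, 95 → max 165
F regrets: 0, 205, 270, 0 → max 270
Smallest max regret = 165 → E.

E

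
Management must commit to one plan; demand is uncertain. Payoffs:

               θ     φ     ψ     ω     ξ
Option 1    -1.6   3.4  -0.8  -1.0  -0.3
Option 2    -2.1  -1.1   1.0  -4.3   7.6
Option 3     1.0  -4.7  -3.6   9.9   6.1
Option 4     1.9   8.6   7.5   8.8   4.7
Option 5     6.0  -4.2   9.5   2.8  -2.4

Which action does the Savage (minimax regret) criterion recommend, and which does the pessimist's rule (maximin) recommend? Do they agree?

Column bests: θ=6.0, φ=8.6, ψ=9.5, ω=9.9, ξ=7.6.
Option 1 regrets: 7.6, 5.2, 10.3, 10.9, 7.9 → max 10.9
Option 2 regrets: 8.1, 9.7, 8.5, 14.2, 0.0 → max 14.2
Option 3 regrets: 5.0, 13.3, 13.1, 0.0, 1.5 → max 13.3
Option 4 regrets: 4.1, 0.0, 2.0, 1.1, 2.9 → max 4.1
Option 5 regrets: 0.0, 12.8, 0.0, 7.1, 10.0 → max 12.8
Smallest max regret = 4.1 → Option 4.
Row minima: Option 1=-1.6, Option 2=-4.3, Option 3=-4.7, Option 4=1.9, Option 5=-4.2
Best worst-case = 1.9 → Option 4.

minimax regret → Option 4; maximin → Option 4 (agree)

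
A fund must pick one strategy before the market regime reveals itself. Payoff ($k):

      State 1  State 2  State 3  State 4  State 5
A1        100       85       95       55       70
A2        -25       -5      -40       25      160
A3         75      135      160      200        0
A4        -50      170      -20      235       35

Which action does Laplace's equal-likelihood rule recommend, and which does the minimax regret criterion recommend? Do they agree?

Row averages: A1=81, A2=23, A3=114, A4=74
Highest average = 114 → A3.
Column bests: State 1=100, State 2=170, State 3=160, State 4=235, State 5=160.
A1 regrets: 0, 85, 65, 180, 90 → max 180
A2 regrets: 125, 175, 200, 210, 0 → max 210
A3 regrets: 25, 35, 0, 35, 160 → max 160
A4 regrets: 150, 0, 180, 0, 125 → max 180
Smallest max regret = 160 → A3.

laplace → A3; minimax regret → A3 (agree)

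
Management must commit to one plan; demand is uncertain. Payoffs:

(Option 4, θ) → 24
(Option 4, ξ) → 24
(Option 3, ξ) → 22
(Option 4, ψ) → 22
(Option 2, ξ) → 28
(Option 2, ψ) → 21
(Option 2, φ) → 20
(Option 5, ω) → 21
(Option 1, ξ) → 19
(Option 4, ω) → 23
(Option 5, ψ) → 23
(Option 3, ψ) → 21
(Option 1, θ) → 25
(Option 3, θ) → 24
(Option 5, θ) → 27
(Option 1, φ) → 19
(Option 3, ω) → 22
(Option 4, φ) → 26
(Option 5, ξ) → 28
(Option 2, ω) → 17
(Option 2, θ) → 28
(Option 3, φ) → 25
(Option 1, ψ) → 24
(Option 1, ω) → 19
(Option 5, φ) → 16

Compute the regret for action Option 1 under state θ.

Best payoff under θ is 28.
Regret = 28 − 25 = 3.

3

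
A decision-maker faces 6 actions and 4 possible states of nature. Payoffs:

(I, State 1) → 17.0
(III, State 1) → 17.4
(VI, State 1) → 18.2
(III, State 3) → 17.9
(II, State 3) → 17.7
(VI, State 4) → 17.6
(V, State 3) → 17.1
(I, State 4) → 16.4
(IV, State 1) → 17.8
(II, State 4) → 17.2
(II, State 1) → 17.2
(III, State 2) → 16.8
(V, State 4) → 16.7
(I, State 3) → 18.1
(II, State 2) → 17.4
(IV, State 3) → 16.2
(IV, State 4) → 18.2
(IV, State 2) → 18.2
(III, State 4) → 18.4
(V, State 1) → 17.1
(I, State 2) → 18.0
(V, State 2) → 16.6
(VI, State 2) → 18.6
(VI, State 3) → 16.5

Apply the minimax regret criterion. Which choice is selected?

II

Column bests: State 1=18.2, State 2=18.6, State 3=18.1, State 4=18.4.
I regrets: 1.2, 0.6, 0.0, 2.0 → max 2.0
II regrets: 1.0, 1.2, 0.4, 1.2 → max 1.2
III regrets: 0.8, 1.8, 0.2, 0.0 → max 1.8
IV regrets: 0.4, 0.4, 1.9, 0.2 → max 1.9
V regrets: 1.1, 2.0, 1.0, 1.7 → max 2.0
VI regrets: 0.0, 0.0, 1.6, 0.8 → max 1.6
Smallest max regret = 1.2 → II.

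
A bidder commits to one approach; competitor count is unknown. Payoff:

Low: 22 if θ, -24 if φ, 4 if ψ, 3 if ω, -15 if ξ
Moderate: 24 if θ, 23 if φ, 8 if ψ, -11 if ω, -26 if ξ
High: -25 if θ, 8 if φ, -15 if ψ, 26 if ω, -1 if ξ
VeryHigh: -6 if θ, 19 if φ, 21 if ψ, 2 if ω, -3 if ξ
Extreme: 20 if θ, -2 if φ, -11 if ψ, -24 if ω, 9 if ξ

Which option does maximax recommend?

High

Row maxima: Low=22, Moderate=24, High=26, VeryHigh=21, Extreme=20
Best best-case = 26 → High.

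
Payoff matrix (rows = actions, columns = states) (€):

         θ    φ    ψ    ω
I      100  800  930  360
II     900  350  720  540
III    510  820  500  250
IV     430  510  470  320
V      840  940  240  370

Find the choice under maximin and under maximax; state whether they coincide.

Row minima: I=100, II=350, III=250, IV=320, V=240
Best worst-case = 350 → II.
Row maxima: I=930, II=900, III=820, IV=510, V=940
Best best-case = 940 → V.

maximin → II; maximax → V (disagree)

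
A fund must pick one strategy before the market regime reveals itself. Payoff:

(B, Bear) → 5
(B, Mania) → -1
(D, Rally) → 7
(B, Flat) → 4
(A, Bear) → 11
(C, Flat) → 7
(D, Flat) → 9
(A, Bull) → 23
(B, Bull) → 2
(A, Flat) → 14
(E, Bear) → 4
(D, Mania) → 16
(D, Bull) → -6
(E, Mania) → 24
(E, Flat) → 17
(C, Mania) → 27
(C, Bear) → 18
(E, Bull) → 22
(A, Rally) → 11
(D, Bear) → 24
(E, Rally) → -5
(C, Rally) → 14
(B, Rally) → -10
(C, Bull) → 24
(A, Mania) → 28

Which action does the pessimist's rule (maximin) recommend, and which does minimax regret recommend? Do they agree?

maximin → A; minimax regret → C (disagree)

Row minima: A=11, B=-10, C=7, D=-6, E=-5
Best worst-case = 11 → A.
Column bests: Bear=24, Flat=17, Bull=24, Rally=14, Mania=28.
A regrets: 13, 3, 1, 3, 0 → max 13
B regrets: 19, 13, 22, 24, 29 → max 29
C regrets: 6, 10, 0, 0, 1 → max 10
D regrets: 0, 8, 30, 7, 12 → max 30
E regrets: 20, 0, 2, 19, 4 → max 20
Smallest max regret = 10 → C.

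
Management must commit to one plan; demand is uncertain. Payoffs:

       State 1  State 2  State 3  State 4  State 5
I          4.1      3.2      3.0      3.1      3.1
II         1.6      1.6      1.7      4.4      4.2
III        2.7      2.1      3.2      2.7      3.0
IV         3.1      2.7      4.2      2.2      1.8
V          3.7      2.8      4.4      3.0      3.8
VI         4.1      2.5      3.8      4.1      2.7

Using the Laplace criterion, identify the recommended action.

V

Row averages: I=3.3, II=2.7, III=2.74, IV=2.8, V=3.54, VI=3.44
Highest average = 3.54 → V.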